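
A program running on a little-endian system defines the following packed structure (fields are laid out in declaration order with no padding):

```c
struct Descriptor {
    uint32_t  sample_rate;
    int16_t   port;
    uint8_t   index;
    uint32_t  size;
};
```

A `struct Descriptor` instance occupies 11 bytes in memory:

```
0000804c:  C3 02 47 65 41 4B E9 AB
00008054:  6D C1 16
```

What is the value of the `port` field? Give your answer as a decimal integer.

`port` follows `sample_rate` (4 bytes), so it starts at byte offset 4 and occupies 2 bytes.
Bytes at offsets 4..5: 41 4B.
Little-endian: lowest address holds the least-significant byte.
Reassemble most-significant byte first: 4B 41 → 0x4B41.
0x4B41 = 19265.

19265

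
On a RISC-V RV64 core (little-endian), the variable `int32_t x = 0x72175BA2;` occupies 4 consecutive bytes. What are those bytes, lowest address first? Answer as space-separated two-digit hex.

A2 5B 17 72

Split into bytes (most-significant first): 72 17 5B A2.
In little-endian order the low byte comes first in memory.
So at ascending addresses the bytes are A2 5B 17 72.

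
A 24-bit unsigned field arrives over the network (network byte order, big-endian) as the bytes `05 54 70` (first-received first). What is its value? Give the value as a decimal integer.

349296

In big-endian order the high byte comes first in memory.
The bytes are already most-significant first: 0x055470.
0x055470 = 349296.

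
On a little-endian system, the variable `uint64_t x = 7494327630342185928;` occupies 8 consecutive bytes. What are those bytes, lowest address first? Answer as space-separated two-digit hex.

7494327630342185928 in hexadecimal, padded to 64 bits, is 0x68013345ECF0E3C8.
Split into bytes (most-significant first): 68 01 33 45 EC F0 E3 C8.
Little-endian stores the least-significant byte at the lowest address.
So at ascending addresses the bytes are C8 E3 F0 EC 45 33 01 68.

C8 E3 F0 EC 45 33 01 68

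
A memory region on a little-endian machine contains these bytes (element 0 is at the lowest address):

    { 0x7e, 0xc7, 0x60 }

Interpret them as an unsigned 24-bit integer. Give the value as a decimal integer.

6342526

Little-endian stores the least-significant byte at the lowest address.
Reassemble most-significant byte first: 60 C7 7E → 0x60C77E.
0x60C77E = 6342526.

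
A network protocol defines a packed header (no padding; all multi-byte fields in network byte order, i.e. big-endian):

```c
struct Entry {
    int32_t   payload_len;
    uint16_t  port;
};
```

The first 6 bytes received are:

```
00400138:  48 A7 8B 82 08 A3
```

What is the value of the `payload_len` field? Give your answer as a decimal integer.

1218939778

`payload_len` is the first field, at byte offset 0, occupying 4 bytes.
Bytes at offsets 0..3: 48 A7 8B 82.
In big-endian order the high byte comes first in memory.
The bytes are already most-significant first: 0x48A78B82.
0x48A78B82 = 1218939778.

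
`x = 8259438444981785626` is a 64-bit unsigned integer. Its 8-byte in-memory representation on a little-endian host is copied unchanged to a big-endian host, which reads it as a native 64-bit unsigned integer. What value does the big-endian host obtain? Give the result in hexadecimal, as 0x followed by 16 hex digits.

0x1A14585D816B9F72

8259438444981785626 in 64-bit hexadecimal is 0x729F6B815D58141A.
Stored little-endian, the bytes at ascending addresses are 1A 14 58 5D 81 6B 9F 72.
Read back as big-endian, the last byte is least significant, giving 0x1A14585D816B9F72.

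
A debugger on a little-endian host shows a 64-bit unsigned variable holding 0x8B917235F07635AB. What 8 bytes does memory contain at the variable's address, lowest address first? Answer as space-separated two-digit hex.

Split into bytes (most-significant first): 8B 91 72 35 F0 76 35 AB.
Little-endian stores the least-significant byte at the lowest address.
So at ascending addresses the bytes are AB 35 76 F0 35 72 91 8B.

AB 35 76 F0 35 72 91 8B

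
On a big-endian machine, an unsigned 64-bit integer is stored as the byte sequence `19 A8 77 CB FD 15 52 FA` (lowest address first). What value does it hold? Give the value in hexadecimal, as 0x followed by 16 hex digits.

0x19A877CBFD1552FA

Big-endian: lowest address holds the most-significant byte.
The bytes are already most-significant first: 0x19A877CBFD1552FA.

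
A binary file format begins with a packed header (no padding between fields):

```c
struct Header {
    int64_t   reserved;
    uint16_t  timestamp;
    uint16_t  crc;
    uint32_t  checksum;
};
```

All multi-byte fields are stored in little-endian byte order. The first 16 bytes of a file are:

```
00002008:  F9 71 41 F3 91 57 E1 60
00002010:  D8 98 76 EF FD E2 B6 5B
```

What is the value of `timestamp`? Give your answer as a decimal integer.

`timestamp` follows `reserved` (8 bytes), so it starts at byte offset 8 and occupies 2 bytes.
Bytes at offsets 8..9: D8 98.
In little-endian order the low byte comes first in memory.
Reassemble most-significant byte first: 98 D8 → 0x98D8.
0x98D8 = 39128.

39128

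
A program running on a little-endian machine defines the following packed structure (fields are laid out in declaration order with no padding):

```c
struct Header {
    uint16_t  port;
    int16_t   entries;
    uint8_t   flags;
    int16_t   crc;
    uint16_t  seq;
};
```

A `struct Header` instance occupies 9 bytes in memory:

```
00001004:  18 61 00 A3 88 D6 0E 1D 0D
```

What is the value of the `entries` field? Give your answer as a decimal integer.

`entries` follows `port` (2 bytes), so it starts at byte offset 2 and occupies 2 bytes.
Bytes at offsets 2..3: 00 A3.
Little-endian stores the least-significant byte at the lowest address.
Reassemble most-significant byte first: A3 00 → 0xA300.
Top bit is set, so as a signed 16-bit value this is 0xA300 − 2^16 = -23808.

-23808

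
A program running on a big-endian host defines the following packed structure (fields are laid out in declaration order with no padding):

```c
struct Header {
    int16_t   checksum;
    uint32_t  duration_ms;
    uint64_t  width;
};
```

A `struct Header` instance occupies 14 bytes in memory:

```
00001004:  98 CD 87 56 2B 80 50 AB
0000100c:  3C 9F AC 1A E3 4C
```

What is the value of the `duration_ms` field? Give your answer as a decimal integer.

2270571392

`duration_ms` follows `checksum` (2 bytes), so it starts at byte offset 2 and occupies 4 bytes.
Bytes at offsets 2..5: 87 56 2B 80.
Big-endian stores the most-significant byte at the lowest address.
The bytes are already most-significant first: 0x87562B80.
0x87562B80 = 2270571392.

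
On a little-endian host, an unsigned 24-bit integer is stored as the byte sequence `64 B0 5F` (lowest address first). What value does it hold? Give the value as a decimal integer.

6271076

In little-endian order the low byte comes first in memory.
Reassemble most-significant byte first: 5F B0 64 → 0x5FB064.
0x5FB064 = 6271076.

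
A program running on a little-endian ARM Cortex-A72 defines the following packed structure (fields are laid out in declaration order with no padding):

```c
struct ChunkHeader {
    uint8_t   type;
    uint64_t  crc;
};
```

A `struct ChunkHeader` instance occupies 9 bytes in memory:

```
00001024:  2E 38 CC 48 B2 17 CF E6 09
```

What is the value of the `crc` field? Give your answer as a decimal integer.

713485291667115064

`crc` follows `type` (1 byte), so it starts at byte offset 1 and occupies 8 bytes.
Bytes at offsets 1..8: 38 CC 48 B2 17 CF E6 09.
Little-endian stores the least-significant byte at the lowest address.
Reassemble most-significant byte first: 09 E6 CF 17 B2 48 CC 38 → 0x09E6CF17B248CC38.
0x09E6CF17B248CC38 = 713485291667115064.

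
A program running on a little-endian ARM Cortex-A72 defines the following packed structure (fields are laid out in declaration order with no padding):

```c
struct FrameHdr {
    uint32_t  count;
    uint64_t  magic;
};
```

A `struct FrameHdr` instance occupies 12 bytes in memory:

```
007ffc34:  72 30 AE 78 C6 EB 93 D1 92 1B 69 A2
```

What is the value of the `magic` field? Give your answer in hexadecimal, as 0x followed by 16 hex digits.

0xA2691B92D193EBC6

`magic` follows `count` (4 bytes), so it starts at byte offset 4 and occupies 8 bytes.
Bytes at offsets 4..11: C6 EB 93 D1 92 1B 69 A2.
In little-endian order the low byte comes first in memory.
Reassemble most-significant byte first: A2 69 1B 92 D1 93 EB C6 → 0xA2691B92D193EBC6.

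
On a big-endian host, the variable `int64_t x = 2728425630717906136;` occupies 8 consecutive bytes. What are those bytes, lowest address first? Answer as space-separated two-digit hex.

2728425630717906136 in hexadecimal, padded to 64 bits, is 0x25DD50A7C3030CD8.
Split into bytes (most-significant first): 25 DD 50 A7 C3 03 0C D8.
In big-endian order the high byte comes first in memory.
So the memory order matches the most-significant-first order: 25 DD 50 A7 C3 03 0C D8.

25 DD 50 A7 C3 03 0C D8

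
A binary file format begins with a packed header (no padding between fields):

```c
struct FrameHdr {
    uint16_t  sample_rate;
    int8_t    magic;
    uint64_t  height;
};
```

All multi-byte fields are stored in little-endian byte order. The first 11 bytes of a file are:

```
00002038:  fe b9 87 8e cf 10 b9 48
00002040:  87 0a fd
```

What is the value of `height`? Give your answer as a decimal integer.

`height` follows `sample_rate` (2 B), `magic` (1 B), so it starts at offset 2 + 1 = 3 and occupies 8 bytes.
Bytes at offsets 3..10: 8E CF 10 B9 48 87 0A FD.
In little-endian order the low byte comes first in memory.
Reassemble most-significant byte first: FD 0A 87 48 B9 10 CF 8E → 0xFD0A8748B910CF8E.
0xFD0A8748B910CF8E = 18233534787775156110.

18233534787775156110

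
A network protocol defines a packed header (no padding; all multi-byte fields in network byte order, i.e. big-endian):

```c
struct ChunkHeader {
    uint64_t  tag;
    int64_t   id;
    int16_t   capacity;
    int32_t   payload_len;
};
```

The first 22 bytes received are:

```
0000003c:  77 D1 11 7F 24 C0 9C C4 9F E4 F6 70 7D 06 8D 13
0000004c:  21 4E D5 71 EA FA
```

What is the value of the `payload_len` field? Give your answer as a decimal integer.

-713954566

`payload_len` follows `tag` (8 B), `id` (8 B), `capacity` (2 B), so it starts at offset 8 + 8 + 2 = 18 and occupies 4 bytes.
Bytes at offsets 18..21: D5 71 EA FA.
Big-endian: lowest address holds the most-significant byte.
The bytes are already most-significant first: 0xD571EAFA.
Top bit is set, so as a signed 32-bit value this is 0xD571EAFA − 2^32 = -713954566.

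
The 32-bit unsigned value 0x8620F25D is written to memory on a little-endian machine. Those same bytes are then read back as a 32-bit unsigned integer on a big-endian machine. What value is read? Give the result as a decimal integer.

1576149126

Stored little-endian, the bytes at ascending addresses are 5D F2 20 86.
Read back as big-endian, the last byte is least significant, giving 0x5DF22086.
0x5DF22086 = 1576149126.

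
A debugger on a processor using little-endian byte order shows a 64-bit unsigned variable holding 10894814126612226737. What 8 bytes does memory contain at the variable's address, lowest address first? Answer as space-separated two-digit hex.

10894814126612226737 in hexadecimal, padded to 64 bits, is 0x973227B996A122B1.
Split into bytes (most-significant first): 97 32 27 B9 96 A1 22 B1.
In little-endian order the low byte comes first in memory.
So at ascending addresses the bytes are B1 22 A1 96 B9 27 32 97.

B1 22 A1 96 B9 27 32 97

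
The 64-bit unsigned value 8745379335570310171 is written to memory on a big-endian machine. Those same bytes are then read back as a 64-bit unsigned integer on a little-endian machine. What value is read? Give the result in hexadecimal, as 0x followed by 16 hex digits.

0x1BC4B5B22BD45D79

8745379335570310171 in 64-bit hexadecimal is 0x795DD42BB2B5C41B.
Stored big-endian, the bytes at ascending addresses are 79 5D D4 2B B2 B5 C4 1B.
Read back as little-endian, the first byte is least significant, giving 0x1BC4B5B22BD45D79.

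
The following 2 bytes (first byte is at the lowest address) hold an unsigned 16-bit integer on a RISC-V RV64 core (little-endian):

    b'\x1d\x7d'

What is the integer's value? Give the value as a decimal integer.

In little-endian order the low byte comes first in memory.
Reassemble most-significant byte first: 7D 1D → 0x7D1D.
0x7D1D = 32029.

32029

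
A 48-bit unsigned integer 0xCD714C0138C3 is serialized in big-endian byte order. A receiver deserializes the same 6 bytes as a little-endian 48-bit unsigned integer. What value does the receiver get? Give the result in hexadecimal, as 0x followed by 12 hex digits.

0xC338014C71CD

Stored big-endian, the bytes at ascending addresses are CD 71 4C 01 38 C3.
Read back as little-endian, the first byte is least significant, giving 0xC338014C71CD.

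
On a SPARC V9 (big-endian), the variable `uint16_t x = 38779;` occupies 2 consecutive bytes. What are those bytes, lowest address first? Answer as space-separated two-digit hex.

97 7B

38779 in hexadecimal, padded to 16 bits, is 0x977B.
Split into bytes (most-significant first): 97 7B.
In big-endian order the high byte comes first in memory.
So the memory order matches the most-significant-first order: 97 7B.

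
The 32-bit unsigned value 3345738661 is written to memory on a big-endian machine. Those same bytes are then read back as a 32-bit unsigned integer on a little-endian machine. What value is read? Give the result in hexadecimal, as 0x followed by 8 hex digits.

3345738661 in 32-bit hexadecimal is 0xC76BEBA5.
Stored big-endian, the bytes at ascending addresses are C7 6B EB A5.
Read back as little-endian, the first byte is least significant, giving 0xA5EB6BC7.

0xA5EB6BC7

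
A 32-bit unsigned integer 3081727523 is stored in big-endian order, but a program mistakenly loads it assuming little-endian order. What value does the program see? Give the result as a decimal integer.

594456503

3081727523 in 32-bit hexadecimal is 0xB7AF6E23.
Stored big-endian, the bytes at ascending addresses are B7 AF 6E 23.
Read back as little-endian, the first byte is least significant, giving 0x236EAFB7.
0x236EAFB7 = 594456503.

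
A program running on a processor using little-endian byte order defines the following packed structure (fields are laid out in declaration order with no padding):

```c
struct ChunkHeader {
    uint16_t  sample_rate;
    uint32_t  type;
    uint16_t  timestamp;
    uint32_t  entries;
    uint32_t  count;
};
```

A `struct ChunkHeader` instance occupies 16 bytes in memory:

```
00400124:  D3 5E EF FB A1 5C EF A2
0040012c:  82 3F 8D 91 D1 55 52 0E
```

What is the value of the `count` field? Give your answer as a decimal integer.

240276945

`count` follows `sample_rate` (2 B), `type` (4 B), `timestamp` (2 B), `entries` (4 B), so it starts at offset 2 + 4 + 2 + 4 = 12 and occupies 4 bytes.
Bytes at offsets 12..15: D1 55 52 0E.
In little-endian order the low byte comes first in memory.
Reassemble most-significant byte first: 0E 52 55 D1 → 0x0E5255D1.
0x0E5255D1 = 240276945.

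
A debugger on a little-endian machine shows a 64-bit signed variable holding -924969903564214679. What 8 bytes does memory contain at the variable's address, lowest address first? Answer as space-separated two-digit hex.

69 AE 20 FE C5 D8 29 F3

Two's complement of -924969903564214679 in 64 bits: 924969903564214679 = 0x0CD6273A01DF5197; invert → 0xF329D8C5FE20AE68; add 1 → 0xF329D8C5FE20AE69.
Split into bytes (most-significant first): F3 29 D8 C5 FE 20 AE 69.
Little-endian stores the least-significant byte at the lowest address.
So at ascending addresses the bytes are 69 AE 20 FE C5 D8 29 F3.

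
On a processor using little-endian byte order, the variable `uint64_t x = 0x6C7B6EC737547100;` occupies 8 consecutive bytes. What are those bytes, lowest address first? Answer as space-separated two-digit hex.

Split into bytes (most-significant first): 6C 7B 6E C7 37 54 71 00.
In little-endian order the low byte comes first in memory.
So at ascending addresses the bytes are 00 71 54 37 C7 6E 7B 6C.

00 71 54 37 C7 6E 7B 6C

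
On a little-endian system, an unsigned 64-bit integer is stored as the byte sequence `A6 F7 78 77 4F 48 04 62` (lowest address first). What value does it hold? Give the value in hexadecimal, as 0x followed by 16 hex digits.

0x6204484F7778F7A6

Little-endian stores the least-significant byte at the lowest address.
Reassemble most-significant byte first: 62 04 48 4F 77 78 F7 A6 → 0x6204484F7778F7A6.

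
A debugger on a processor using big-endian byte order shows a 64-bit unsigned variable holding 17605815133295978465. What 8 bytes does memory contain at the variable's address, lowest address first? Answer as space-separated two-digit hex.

17605815133295978465 in hexadecimal, padded to 64 bits, is 0xF4546B95894DA7E1.
Split into bytes (most-significant first): F4 54 6B 95 89 4D A7 E1.
In big-endian order the high byte comes first in memory.
So the memory order matches the most-significant-first order: F4 54 6B 95 89 4D A7 E1.

F4 54 6B 95 89 4D A7 E1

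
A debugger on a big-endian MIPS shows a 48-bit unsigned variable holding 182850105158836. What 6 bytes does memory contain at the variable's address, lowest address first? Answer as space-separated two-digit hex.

A6 4D 1B 90 AC B4

182850105158836 in hexadecimal, padded to 48 bits, is 0xA64D1B90ACB4.
Split into bytes (most-significant first): A6 4D 1B 90 AC B4.
In big-endian order the high byte comes first in memory.
So the memory order matches the most-significant-first order: A6 4D 1B 90 AC B4.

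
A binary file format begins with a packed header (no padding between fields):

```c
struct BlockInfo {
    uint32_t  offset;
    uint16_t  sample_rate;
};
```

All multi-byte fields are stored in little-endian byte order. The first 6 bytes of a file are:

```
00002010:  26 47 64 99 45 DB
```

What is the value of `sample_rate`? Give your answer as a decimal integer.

56133

`sample_rate` follows `offset` (4 bytes), so it starts at byte offset 4 and occupies 2 bytes.
Bytes at offsets 4..5: 45 DB.
Little-endian stores the least-significant byte at the lowest address.
Reassemble most-significant byte first: DB 45 → 0xDB45.
0xDB45 = 56133.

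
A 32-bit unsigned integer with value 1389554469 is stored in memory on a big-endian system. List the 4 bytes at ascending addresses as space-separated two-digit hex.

1389554469 in hexadecimal, padded to 32 bits, is 0x52D2EB25.
Split into bytes (most-significant first): 52 D2 EB 25.
Big-endian stores the most-significant byte at the lowest address.
So the memory order matches the most-significant-first order: 52 D2 EB 25.

52 D2 EB 25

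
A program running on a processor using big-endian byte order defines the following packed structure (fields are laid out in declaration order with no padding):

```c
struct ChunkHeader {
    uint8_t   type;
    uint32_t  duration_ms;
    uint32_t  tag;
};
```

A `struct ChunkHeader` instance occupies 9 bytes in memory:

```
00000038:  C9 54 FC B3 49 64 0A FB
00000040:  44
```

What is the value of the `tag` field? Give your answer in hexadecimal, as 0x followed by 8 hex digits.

`tag` follows `type` (1 B), `duration_ms` (4 B), so it starts at offset 1 + 4 = 5 and occupies 4 bytes.
Bytes at offsets 5..8: 64 0A FB 44.
Big-endian: lowest address holds the most-significant byte.
The bytes are already most-significant first: 0x640AFB44.

0x640AFB44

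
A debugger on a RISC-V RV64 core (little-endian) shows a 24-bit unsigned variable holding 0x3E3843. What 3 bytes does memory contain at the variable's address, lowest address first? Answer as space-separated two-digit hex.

Split into bytes (most-significant first): 3E 38 43.
Little-endian stores the least-significant byte at the lowest address.
So at ascending addresses the bytes are 43 38 3E.

43 38 3E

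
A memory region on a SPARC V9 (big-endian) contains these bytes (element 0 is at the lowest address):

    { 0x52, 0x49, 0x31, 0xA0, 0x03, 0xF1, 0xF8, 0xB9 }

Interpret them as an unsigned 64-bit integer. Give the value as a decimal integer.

5929324947740686521

Big-endian stores the most-significant byte at the lowest address.
The bytes are already most-significant first: 0x524931A003F1F8B9.
0x524931A003F1F8B9 = 5929324947740686521.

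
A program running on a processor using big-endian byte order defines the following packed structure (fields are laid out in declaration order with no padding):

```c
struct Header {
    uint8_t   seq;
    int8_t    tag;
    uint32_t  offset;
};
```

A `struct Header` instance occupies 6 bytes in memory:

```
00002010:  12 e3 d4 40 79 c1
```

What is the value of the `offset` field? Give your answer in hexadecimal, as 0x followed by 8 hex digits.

0xD44079C1

`offset` follows `seq` (1 B), `tag` (1 B), so it starts at offset 1 + 1 = 2 and occupies 4 bytes.
Bytes at offsets 2..5: D4 40 79 C1.
Big-endian: lowest address holds the most-significant byte.
The bytes are already most-significant first: 0xD44079C1.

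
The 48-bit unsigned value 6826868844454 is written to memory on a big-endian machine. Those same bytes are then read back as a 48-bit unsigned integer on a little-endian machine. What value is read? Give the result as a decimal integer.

6826868844454 in 48-bit hexadecimal is 0x06358117A7A6.
Stored big-endian, the bytes at ascending addresses are 06 35 81 17 A7 A6.
Read back as little-endian, the first byte is least significant, giving 0xA6A717813506.
0xA6A717813506 = 183236584092934.

183236584092934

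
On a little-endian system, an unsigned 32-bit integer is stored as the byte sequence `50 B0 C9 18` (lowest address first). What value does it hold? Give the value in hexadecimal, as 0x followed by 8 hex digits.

Little-endian: lowest address holds the least-significant byte.
Reassemble most-significant byte first: 18 C9 B0 50 → 0x18C9B050.

0x18C9B050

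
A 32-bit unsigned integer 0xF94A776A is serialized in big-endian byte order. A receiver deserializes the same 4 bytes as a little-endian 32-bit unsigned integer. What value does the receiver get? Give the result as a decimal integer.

1786202873

Stored big-endian, the bytes at ascending addresses are F9 4A 77 6A.
Read back as little-endian, the first byte is least significant, giving 0x6A774AF9.
0x6A774AF9 = 1786202873.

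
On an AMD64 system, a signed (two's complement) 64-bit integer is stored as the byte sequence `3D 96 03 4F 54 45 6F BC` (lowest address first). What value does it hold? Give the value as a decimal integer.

-4868596443759012291

Little-endian stores the least-significant byte at the lowest address.
Reassemble most-significant byte first: BC 6F 45 54 4F 03 96 3D → 0xBC6F45544F03963D.
Top bit is set, so as a signed 64-bit value this is 0xBC6F45544F03963D − 2^64 = -4868596443759012291.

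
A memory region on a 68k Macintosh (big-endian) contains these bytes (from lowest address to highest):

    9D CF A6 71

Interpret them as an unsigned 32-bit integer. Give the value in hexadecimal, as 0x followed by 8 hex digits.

0x9DCFA671

Big-endian stores the most-significant byte at the lowest address.
The bytes are already most-significant first: 0x9DCFA671.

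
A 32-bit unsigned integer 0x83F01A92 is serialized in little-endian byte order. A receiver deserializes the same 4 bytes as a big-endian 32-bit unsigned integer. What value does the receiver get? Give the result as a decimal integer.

2451239043

Stored little-endian, the bytes at ascending addresses are 92 1A F0 83.
Read back as big-endian, the last byte is least significant, giving 0x921AF083.
0x921AF083 = 2451239043.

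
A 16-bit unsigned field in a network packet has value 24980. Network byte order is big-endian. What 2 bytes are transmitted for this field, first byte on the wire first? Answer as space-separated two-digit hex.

24980 in hexadecimal, padded to 16 bits, is 0x6194.
Split into bytes (most-significant first): 61 94.
Big-endian: lowest address holds the most-significant byte.
So the memory order matches the most-significant-first order: 61 94.

61 94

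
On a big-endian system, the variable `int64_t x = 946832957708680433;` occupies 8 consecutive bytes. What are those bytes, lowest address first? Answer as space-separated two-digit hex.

946832957708680433 in hexadecimal, padded to 64 bits, is 0x0D23D38EF9DBBCF1.
Split into bytes (most-significant first): 0D 23 D3 8E F9 DB BC F1.
Big-endian stores the most-significant byte at the lowest address.
So the memory order matches the most-significant-first order: 0D 23 D3 8E F9 DB BC F1.

0D 23 D3 8E F9 DB BC F1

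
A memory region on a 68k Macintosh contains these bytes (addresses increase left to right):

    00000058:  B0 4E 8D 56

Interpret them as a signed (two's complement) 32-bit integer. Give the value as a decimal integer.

In big-endian order the high byte comes first in memory.
The bytes are already most-significant first: 0xB04E8D56.
Top bit is set, so as a signed 32-bit value this is 0xB04E8D56 − 2^32 = -1337029290.

-1337029290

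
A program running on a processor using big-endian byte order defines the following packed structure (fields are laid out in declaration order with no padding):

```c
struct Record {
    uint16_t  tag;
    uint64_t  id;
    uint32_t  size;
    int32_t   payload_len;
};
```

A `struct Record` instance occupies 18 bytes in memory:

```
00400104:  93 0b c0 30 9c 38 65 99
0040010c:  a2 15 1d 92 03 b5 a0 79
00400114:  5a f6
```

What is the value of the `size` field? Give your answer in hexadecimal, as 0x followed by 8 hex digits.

`size` follows `tag` (2 B), `id` (8 B), so it starts at offset 2 + 8 = 10 and occupies 4 bytes.
Bytes at offsets 10..13: 1D 92 03 B5.
In big-endian order the high byte comes first in memory.
The bytes are already most-significant first: 0x1D9203B5.

0x1D9203B5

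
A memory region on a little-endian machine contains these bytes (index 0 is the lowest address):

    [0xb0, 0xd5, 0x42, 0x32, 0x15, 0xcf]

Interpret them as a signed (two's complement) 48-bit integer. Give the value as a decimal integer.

Little-endian: lowest address holds the least-significant byte.
Reassemble most-significant byte first: CF 15 32 42 D5 B0 → 0xCF153242D5B0.
Top bit is set, so as a signed 48-bit value this is 0xCF153242D5B0 − 2^48 = -53785032206928.

-53785032206928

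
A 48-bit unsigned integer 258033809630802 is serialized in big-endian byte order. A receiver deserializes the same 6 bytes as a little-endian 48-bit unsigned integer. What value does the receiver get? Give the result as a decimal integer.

258033809630802 in 48-bit hexadecimal is 0xEAAE2D902652.
Stored big-endian, the bytes at ascending addresses are EA AE 2D 90 26 52.
Read back as little-endian, the first byte is least significant, giving 0x5226902DAEEA.
0x5226902DAEEA = 90325581147882.

90325581147882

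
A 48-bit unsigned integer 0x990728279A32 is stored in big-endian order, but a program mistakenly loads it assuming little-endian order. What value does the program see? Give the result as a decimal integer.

55637663287193

Stored big-endian, the bytes at ascending addresses are 99 07 28 27 9A 32.
Read back as little-endian, the first byte is least significant, giving 0x329A27280799.
0x329A27280799 = 55637663287193.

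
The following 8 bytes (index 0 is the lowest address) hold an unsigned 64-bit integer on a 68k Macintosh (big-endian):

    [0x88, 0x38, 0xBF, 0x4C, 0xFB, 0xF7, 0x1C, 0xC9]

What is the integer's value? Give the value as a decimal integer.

9815805725219691721

Big-endian: lowest address holds the most-significant byte.
The bytes are already most-significant first: 0x8838BF4CFBF71CC9.
0x8838BF4CFBF71CC9 = 9815805725219691721.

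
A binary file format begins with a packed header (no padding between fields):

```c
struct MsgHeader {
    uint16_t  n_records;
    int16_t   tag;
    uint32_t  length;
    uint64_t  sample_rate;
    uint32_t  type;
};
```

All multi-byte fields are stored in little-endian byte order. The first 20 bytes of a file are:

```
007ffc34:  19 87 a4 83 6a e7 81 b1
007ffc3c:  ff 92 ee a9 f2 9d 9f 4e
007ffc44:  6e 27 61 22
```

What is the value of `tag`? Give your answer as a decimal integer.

-31836

`tag` follows `n_records` (2 bytes), so it starts at byte offset 2 and occupies 2 bytes.
Bytes at offsets 2..3: A4 83.
In little-endian order the low byte comes first in memory.
Reassemble most-significant byte first: 83 A4 → 0x83A4.
Top bit is set, so as a signed 16-bit value this is 0x83A4 − 2^16 = -31836.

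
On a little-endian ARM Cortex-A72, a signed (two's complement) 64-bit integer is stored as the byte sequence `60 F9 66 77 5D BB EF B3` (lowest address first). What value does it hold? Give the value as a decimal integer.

In little-endian order the low byte comes first in memory.
Reassemble most-significant byte first: B3 EF BB 5D 77 66 F9 60 → 0xB3EFBB5D7766F960.
Top bit is set, so as a signed 64-bit value this is 0xB3EFBB5D7766F960 − 2^64 = -5480956211377014432.

-5480956211377014432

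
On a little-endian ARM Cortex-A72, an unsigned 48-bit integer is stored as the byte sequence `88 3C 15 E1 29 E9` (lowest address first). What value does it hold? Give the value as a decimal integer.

256366079196296

Little-endian stores the least-significant byte at the lowest address.
Reassemble most-significant byte first: E9 29 E1 15 3C 88 → 0xE929E1153C88.
0xE929E1153C88 = 256366079196296.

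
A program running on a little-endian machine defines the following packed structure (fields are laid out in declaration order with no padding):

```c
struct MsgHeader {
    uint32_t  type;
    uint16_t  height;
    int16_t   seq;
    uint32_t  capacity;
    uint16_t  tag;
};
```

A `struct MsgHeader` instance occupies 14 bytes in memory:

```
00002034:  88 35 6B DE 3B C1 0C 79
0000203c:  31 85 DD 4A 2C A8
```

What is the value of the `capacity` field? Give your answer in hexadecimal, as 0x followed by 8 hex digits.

0x4ADD8531

`capacity` follows `type` (4 B), `height` (2 B), `seq` (2 B), so it starts at offset 4 + 2 + 2 = 8 and occupies 4 bytes.
Bytes at offsets 8..11: 31 85 DD 4A.
Little-endian: lowest address holds the least-significant byte.
Reassemble most-significant byte first: 4A DD 85 31 → 0x4ADD8531.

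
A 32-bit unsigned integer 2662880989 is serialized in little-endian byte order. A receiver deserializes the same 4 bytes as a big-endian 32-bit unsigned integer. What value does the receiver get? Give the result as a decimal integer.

3713448094

2662880989 in 32-bit hexadecimal is 0x9EB856DD.
Stored little-endian, the bytes at ascending addresses are DD 56 B8 9E.
Read back as big-endian, the last byte is least significant, giving 0xDD56B89E.
0xDD56B89E = 3713448094.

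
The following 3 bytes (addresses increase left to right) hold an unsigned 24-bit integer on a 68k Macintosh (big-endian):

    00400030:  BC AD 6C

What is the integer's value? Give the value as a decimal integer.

12365164

In big-endian order the high byte comes first in memory.
The bytes are already most-significant first: 0xBCAD6C.
0xBCAD6C = 12365164.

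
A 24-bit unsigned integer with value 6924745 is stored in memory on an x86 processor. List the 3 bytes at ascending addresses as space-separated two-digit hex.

6924745 in hexadecimal, padded to 24 bits, is 0x69A9C9.
Split into bytes (most-significant first): 69 A9 C9.
In little-endian order the low byte comes first in memory.
So at ascending addresses the bytes are C9 A9 69.

C9 A9 69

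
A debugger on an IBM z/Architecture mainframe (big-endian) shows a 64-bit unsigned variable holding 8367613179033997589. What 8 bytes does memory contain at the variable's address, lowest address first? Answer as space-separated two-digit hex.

74 1F BB DA 52 32 D1 15

8367613179033997589 in hexadecimal, padded to 64 bits, is 0x741FBBDA5232D115.
Split into bytes (most-significant first): 74 1F BB DA 52 32 D1 15.
Big-endian stores the most-significant byte at the lowest address.
So the memory order matches the most-significant-first order: 74 1F BB DA 52 32 D1 15.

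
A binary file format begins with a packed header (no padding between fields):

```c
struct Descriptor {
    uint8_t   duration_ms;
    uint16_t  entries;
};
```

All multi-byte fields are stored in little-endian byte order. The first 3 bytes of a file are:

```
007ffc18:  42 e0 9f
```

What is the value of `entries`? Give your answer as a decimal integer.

`entries` follows `duration_ms` (1 byte), so it starts at byte offset 1 and occupies 2 bytes.
Bytes at offsets 1..2: E0 9F.
Little-endian: lowest address holds the least-significant byte.
Reassemble most-significant byte first: 9F E0 → 0x9FE0.
0x9FE0 = 40928.

40928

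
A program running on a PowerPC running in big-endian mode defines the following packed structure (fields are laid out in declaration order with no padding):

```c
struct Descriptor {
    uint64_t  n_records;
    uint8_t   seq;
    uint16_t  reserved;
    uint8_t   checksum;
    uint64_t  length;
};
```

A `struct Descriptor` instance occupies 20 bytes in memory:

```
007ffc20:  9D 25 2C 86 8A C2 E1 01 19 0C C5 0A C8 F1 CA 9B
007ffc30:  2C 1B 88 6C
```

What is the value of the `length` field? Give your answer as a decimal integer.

14479577044781598828

`length` follows `n_records` (8 B), `seq` (1 B), `reserved` (2 B), `checksum` (1 B), so it starts at offset 8 + 1 + 2 + 1 = 12 and occupies 8 bytes.
Bytes at offsets 12..19: C8 F1 CA 9B 2C 1B 88 6C.
Big-endian: lowest address holds the most-significant byte.
The bytes are already most-significant first: 0xC8F1CA9B2C1B886C.
0xC8F1CA9B2C1B886C = 14479577044781598828.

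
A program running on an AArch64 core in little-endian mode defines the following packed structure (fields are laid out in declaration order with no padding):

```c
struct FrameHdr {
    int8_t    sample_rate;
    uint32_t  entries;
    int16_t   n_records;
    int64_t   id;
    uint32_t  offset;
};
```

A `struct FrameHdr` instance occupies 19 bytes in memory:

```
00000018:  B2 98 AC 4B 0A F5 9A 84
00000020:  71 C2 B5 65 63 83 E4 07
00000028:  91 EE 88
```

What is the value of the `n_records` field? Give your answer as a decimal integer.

`n_records` follows `sample_rate` (1 B), `entries` (4 B), so it starts at offset 1 + 4 = 5 and occupies 2 bytes.
Bytes at offsets 5..6: F5 9A.
Little-endian stores the least-significant byte at the lowest address.
Reassemble most-significant byte first: 9A F5 → 0x9AF5.
Top bit is set, so as a signed 16-bit value this is 0x9AF5 − 2^16 = -25867.

-25867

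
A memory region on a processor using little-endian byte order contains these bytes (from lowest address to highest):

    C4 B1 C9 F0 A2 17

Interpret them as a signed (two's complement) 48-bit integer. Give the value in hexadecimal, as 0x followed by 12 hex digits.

Little-endian: lowest address holds the least-significant byte.
Reassemble most-significant byte first: 17 A2 F0 C9 B1 C4 → 0x17A2F0C9B1C4.

0x17A2F0C9B1C4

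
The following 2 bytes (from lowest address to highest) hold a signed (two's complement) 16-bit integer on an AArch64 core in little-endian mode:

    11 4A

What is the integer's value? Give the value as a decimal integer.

18961

Little-endian stores the least-significant byte at the lowest address.
Reassemble most-significant byte first: 4A 11 → 0x4A11.
0x4A11 = 18961.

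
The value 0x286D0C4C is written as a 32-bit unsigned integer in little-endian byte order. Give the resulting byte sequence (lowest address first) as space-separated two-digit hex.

Split into bytes (most-significant first): 28 6D 0C 4C.
Little-endian stores the least-significant byte at the lowest address.
So at ascending addresses the bytes are 4C 0C 6D 28.

4C 0C 6D 28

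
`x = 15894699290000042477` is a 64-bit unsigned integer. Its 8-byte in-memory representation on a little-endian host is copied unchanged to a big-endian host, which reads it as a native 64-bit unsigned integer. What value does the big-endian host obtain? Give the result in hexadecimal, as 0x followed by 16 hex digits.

15894699290000042477 in 64-bit hexadecimal is 0xDC9550CA601B29ED.
Stored little-endian, the bytes at ascending addresses are ED 29 1B 60 CA 50 95 DC.
Read back as big-endian, the last byte is least significant, giving 0xED291B60CA5095DC.

0xED291B60CA5095DC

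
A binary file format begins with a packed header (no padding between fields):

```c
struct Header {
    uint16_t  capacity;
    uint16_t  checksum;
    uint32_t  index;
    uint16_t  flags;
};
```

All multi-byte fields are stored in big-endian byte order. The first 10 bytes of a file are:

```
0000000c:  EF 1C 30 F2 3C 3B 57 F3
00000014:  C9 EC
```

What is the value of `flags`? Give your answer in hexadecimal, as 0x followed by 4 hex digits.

`flags` follows `capacity` (2 B), `checksum` (2 B), `index` (4 B), so it starts at offset 2 + 2 + 4 = 8 and occupies 2 bytes.
Bytes at offsets 8..9: C9 EC.
Big-endian: lowest address holds the most-significant byte.
The bytes are already most-significant first: 0xC9EC.

0xC9EC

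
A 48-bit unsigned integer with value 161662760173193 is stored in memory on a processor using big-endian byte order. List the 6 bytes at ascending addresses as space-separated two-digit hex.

161662760173193 in hexadecimal, padded to 48 bits, is 0x93080B64BE89.
Split into bytes (most-significant first): 93 08 0B 64 BE 89.
Big-endian: lowest address holds the most-significant byte.
So the memory order matches the most-significant-first order: 93 08 0B 64 BE 89.

93 08 0B 64 BE 89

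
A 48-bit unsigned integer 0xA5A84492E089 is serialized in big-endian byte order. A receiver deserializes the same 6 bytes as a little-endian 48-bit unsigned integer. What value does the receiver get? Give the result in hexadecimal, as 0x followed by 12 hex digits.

0x89E09244A8A5

Stored big-endian, the bytes at ascending addresses are A5 A8 44 92 E0 89.
Read back as little-endian, the first byte is least significant, giving 0x89E09244A8A5.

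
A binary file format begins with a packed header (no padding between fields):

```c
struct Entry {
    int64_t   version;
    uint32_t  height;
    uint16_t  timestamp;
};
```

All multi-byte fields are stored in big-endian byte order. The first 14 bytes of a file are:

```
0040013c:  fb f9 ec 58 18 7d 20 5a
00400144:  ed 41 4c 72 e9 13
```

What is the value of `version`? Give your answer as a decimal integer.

-289940837876555686

`version` is the first field, at byte offset 0, occupying 8 bytes.
Bytes at offsets 0..7: FB F9 EC 58 18 7D 20 5A.
Big-endian: lowest address holds the most-significant byte.
The bytes are already most-significant first: 0xFBF9EC58187D205A.
Top bit is set, so as a signed 64-bit value this is 0xFBF9EC58187D205A − 2^64 = -289940837876555686.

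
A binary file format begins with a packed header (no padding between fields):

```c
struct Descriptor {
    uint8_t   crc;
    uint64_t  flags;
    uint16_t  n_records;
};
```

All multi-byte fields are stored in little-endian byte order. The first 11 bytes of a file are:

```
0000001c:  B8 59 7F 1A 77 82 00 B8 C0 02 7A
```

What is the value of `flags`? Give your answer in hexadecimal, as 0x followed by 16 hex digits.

0xC0B80082771A7F59

`flags` follows `crc` (1 byte), so it starts at byte offset 1 and occupies 8 bytes.
Bytes at offsets 1..8: 59 7F 1A 77 82 00 B8 C0.
In little-endian order the low byte comes first in memory.
Reassemble most-significant byte first: C0 B8 00 82 77 1A 7F 59 → 0xC0B80082771A7F59.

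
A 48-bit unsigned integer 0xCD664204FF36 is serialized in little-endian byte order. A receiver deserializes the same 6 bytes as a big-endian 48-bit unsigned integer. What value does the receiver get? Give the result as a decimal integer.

Stored little-endian, the bytes at ascending addresses are 36 FF 04 42 66 CD.
Read back as big-endian, the last byte is least significant, giving 0x36FF044266CD.
0x36FF044266CD = 60468916020941.

60468916020941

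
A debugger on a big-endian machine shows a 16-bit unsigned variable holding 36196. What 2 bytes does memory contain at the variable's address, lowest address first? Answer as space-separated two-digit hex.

8D 64

36196 in hexadecimal, padded to 16 bits, is 0x8D64.
Split into bytes (most-significant first): 8D 64.
In big-endian order the high byte comes first in memory.
So the memory order matches the most-significant-first order: 8D 64.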